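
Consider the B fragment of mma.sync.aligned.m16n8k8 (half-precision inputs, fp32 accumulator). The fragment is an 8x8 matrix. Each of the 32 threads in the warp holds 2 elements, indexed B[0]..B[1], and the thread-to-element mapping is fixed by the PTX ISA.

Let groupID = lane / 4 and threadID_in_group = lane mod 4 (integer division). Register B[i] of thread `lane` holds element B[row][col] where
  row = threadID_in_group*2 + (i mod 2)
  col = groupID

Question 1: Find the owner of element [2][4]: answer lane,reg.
17,0

c: 4->gid=4  r: 2->tid=1,i&1=0
L=4*4+1=17  i=0=0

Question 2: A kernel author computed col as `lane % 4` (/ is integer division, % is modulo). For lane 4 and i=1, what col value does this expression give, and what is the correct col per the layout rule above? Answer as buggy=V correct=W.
buggy=0 correct=1

`lane % 4`[4,1]→0
4: G=1,T=0
[1] (0*2+1,1) = (1,1)
col: 0 vs 1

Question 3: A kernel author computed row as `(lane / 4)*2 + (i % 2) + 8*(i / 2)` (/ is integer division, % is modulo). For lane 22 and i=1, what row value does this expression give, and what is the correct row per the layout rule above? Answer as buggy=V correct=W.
buggy=11 correct=5

`(lane / 4)*2 + (i % 2) + 8*(i / 2)`[22,1]->11
22: g=5,t=2
[1] (2*2+1,5) = (5,5)
row: 11 vs 5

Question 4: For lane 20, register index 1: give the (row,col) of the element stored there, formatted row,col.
lane 20→20/4=5, 20 mod 4=0
i=1  r:2·0+1→1  c:5

1,5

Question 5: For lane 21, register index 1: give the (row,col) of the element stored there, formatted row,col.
3,5

21: G=5,T=1
[1] (1*2+1,5) = (3,5)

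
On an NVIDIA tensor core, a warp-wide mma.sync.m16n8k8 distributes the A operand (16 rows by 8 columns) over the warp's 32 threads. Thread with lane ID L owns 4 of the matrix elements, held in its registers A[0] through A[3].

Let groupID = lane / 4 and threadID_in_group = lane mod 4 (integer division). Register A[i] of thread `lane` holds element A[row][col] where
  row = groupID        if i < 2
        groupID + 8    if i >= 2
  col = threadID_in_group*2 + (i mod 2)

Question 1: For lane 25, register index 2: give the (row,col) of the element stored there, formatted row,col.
14,2

lane 25: grp=6 (25/4), tig=1 (25%4)
i=2: r=6+8=14, c=1*2+0=2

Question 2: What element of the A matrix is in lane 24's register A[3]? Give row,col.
14,1

L=24->g=24>>2=6, t=24&3=0
[3]->row 6+8=14  col 0·2+1=1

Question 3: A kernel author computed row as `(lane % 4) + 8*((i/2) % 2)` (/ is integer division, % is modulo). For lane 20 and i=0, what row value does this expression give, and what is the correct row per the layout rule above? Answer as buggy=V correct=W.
`(lane % 4) + 8*((i/2) % 2)`[20,0]->0
L=20->g=20>>2=5, t=20&3=0
[0]->row 5+0=5  col 0·2+0=0
row: 0 vs 5

buggy=0 correct=5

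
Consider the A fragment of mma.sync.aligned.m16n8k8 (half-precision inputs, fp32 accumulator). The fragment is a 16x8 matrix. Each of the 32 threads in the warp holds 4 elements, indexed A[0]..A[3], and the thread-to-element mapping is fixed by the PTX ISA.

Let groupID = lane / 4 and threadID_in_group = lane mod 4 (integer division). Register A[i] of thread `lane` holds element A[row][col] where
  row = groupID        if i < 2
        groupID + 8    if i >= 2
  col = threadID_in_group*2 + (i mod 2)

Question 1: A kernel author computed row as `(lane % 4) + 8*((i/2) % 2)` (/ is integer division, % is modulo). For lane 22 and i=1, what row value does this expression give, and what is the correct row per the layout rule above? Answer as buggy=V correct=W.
`(lane % 4) + 8*((i/2) % 2)`[22,1]=>2
lane 22=>22/4=5, 22 mod 4=2
i=1  r:5+0=>5  c:2·2+1=>5
row: 2 vs 5

buggy=2 correct=5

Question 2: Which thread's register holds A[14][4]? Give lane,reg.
r=14⇒gr=6,Rb=1  c=4⇒th=2,odd=0
L=6*4+2=26  i=1*2+0=2

26,2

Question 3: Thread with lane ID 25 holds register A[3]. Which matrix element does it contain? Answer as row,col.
lane 25⇒25/4=6, 25 mod 4=1
i=3  r:6+8⇒14  c:2·1+1⇒3

14,3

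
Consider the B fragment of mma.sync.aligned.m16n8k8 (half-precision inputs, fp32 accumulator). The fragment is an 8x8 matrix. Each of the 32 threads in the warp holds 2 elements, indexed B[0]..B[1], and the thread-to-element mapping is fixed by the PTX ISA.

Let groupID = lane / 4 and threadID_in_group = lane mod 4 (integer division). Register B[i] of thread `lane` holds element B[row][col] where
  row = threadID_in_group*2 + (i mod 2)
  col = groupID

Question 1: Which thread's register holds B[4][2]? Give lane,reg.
c=2→G=2  r=4→T=2,p=0
L=2*4+2=10  i=0=0

10,0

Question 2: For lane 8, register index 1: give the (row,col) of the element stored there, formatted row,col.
1,2

lane 8: g=2 (8/4), t=0 (8%4)
i=1: r=0*2+1=1, c=g=2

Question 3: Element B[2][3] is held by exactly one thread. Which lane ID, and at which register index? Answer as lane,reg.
13,0

c=3->g=3  r=2->t=1,b0=0
L=3*4+1=13  i=0=0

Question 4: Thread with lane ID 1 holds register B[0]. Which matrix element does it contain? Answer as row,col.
2,0

lane 1⇒1/4=0, 1 mod 4=1
i=0  r:2·1+0⇒2  c:0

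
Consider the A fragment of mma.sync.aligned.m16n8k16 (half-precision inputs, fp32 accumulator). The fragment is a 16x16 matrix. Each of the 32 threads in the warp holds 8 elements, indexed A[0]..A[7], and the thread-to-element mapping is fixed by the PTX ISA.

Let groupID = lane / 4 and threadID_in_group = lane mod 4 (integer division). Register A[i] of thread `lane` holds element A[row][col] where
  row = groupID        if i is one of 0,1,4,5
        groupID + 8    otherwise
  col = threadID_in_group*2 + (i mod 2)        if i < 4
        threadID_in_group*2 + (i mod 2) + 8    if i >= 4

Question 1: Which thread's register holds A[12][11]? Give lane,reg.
r=12→G=4,rhi=1  c=11→chi=1,T=1,p=1
L=4*4+1=17  i=1*4+1*2+1=7

17,7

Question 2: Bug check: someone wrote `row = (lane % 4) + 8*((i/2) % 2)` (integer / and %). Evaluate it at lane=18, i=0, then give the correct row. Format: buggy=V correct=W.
`(lane % 4) + 8*((i/2) % 2)`[18,0]->2
lane 18: g=4 (18/4), t=2 (18%4)
i=0: r=4+0=4, c=2*2+0+0=4
row: 2 vs 4

buggy=2 correct=4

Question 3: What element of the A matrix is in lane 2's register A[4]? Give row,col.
lane 2: grp=0 (2/4), tig=2 (2%4)
i=4: r=0+0=0, c=2*2+0+8=12

0,12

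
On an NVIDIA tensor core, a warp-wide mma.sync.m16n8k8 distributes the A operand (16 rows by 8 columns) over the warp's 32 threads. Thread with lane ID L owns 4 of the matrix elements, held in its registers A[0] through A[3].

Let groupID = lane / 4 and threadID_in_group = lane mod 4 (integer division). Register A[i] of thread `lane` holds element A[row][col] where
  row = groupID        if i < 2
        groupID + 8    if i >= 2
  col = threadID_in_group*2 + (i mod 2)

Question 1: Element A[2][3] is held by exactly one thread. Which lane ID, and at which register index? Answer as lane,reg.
9,1

r:2=>grp=2,rB=0  c:3=>tig=1,lo=1
L=2*4+1=9  i=0*2+1=1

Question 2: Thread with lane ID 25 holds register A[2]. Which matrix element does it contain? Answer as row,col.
14,2

25: G=6,T=1
[2] (6+8,1*2+0) = (14,2)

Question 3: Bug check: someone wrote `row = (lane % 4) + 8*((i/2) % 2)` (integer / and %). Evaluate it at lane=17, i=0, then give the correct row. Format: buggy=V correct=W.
`(lane % 4) + 8*((i/2) % 2)`[17,0]⇒1
L=17⇒gr=17>>2=4, th=17&3=1
[0]⇒row 4+0=4  col 1·2+0=2
row: 1 vs 4

buggy=1 correct=4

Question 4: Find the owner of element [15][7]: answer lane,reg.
31,3

r=15→G=7,rhi=1  c=7→T=3,p=1
L=7*4+3=31  i=1*2+1=3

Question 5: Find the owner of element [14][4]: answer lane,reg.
26,2

r=14->g=6,rb=1  c=4->t=2,b0=0
L=6*4+2=26  i=1*2+0=2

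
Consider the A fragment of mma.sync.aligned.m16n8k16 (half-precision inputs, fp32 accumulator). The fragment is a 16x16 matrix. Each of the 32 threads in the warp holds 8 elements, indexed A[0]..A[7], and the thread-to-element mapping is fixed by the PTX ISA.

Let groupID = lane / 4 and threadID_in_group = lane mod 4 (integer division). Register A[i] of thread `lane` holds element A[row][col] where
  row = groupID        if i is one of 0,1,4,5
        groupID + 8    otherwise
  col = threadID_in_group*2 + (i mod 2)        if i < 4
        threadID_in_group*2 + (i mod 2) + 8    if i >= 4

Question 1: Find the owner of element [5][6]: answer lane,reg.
23,0

r=5⇒gr=5,Rb=0  c=6⇒Cb=0,th=3,odd=0
L=5*4+3=23  i=0*4+0*2+0=0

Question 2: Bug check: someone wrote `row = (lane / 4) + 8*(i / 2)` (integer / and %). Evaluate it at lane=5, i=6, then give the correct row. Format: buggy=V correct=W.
buggy=25 correct=9

`(lane / 4) + 8*(i / 2)`[5,6]→25
5: G=1,T=1
[6] (1+8,1*2+0+8) = (9,10)
row: 25 vs 9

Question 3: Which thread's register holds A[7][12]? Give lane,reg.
30,4

r=7->g=7,rb=0  c=12->cb=1,t=2,b0=0
L=7*4+2=30  i=1*4+0*2+0=4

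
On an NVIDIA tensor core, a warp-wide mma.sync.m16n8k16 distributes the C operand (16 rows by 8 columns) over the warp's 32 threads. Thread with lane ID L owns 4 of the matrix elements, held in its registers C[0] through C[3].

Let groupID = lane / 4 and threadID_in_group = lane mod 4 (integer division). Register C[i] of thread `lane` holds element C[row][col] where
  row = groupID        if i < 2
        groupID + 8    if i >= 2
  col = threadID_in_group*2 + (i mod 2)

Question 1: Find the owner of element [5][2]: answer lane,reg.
r=5→G=5,rhi=0  c=2→T=1,p=0
L=5*4+1=21  i=0*2+0=0

21,0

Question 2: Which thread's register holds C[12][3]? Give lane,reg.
17,3

r:12=>grp=4,rB=1  c:3=>tig=1,lo=1
L=4*4+1=17  i=1*2+1=3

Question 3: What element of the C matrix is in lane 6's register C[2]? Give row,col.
lane 6->6/4=1, 6 mod 4=2
i=2  r:1+8->9  c:2·2+0->4

9,4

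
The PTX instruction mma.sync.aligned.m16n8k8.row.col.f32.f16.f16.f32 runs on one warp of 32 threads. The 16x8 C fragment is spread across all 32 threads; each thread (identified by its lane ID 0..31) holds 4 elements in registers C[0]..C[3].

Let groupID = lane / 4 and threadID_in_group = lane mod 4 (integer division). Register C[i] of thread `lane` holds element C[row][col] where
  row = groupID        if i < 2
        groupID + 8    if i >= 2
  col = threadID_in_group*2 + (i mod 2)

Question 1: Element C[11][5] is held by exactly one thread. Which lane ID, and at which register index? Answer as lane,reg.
r=11→G=3,rhi=1  c=5→T=2,p=1
L=3*4+2=14  i=1*2+1=3

14,3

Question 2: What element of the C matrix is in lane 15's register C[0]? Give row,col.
3,6

lane 15: gr=3 (15/4), th=3 (15%4)
i=0: r=3+0=3, c=3*2+0=6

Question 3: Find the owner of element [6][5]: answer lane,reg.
26,1

r:6=>grp=6,rB=0  c:5=>tig=2,lo=1
L=6*4+2=26  i=0*2+1=1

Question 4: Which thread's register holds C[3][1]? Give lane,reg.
12,1

r:3=>grp=3,rB=0  c:1=>tig=0,lo=1
L=3*4+0=12  i=0*2+1=1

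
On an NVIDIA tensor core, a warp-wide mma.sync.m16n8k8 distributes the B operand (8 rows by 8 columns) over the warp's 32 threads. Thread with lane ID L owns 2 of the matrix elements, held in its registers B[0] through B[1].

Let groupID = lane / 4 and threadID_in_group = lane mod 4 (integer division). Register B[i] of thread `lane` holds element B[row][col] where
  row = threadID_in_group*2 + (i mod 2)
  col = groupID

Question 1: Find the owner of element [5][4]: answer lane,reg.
18,1

c:4=>grp=4  r:5=>tig=2,lo=1
L=4*4+2=18  i=1=1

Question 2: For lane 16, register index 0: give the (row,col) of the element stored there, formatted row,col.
16: g=4,t=0
[0] (0*2+0,4) = (0,4)

0,4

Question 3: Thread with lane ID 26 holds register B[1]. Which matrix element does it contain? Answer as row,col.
26: grp=6,tig=2
[1] (2*2+1,6) = (5,6)

5,6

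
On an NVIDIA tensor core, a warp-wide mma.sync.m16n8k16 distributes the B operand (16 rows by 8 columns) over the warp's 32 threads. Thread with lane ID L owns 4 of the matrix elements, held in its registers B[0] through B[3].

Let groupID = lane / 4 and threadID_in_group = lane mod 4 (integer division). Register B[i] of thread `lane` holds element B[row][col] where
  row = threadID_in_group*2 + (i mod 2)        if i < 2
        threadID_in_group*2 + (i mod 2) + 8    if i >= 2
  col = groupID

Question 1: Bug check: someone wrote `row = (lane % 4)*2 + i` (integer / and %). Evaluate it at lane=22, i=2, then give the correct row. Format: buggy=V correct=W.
buggy=6 correct=12

`(lane % 4)*2 + i`[22,2]->6
lane 22->22/4=5, 22 mod 4=2
i=2  r:2·2+0+8->12  c:5
row: 6 vs 12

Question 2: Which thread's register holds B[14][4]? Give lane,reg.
c: 4->gid=4  r: 14->r8=1,tid=3,i&1=0
L=4*4+3=19  i=1*2+0=2

19,2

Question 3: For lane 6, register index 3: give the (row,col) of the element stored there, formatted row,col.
L=6→G=6>>2=1, T=6&3=2
[3]→row 2·2+1+8=13  col G=1

13,1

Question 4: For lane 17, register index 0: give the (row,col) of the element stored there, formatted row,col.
lane 17: G=4 (17/4), T=1 (17%4)
i=0: r=1*2+0+0=2, c=G=4

2,4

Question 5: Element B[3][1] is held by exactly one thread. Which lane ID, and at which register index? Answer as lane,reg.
5,1

c=1->g=1  r=3->rb=0,t=1,b0=1
L=1*4+1=5  i=0*2+1=1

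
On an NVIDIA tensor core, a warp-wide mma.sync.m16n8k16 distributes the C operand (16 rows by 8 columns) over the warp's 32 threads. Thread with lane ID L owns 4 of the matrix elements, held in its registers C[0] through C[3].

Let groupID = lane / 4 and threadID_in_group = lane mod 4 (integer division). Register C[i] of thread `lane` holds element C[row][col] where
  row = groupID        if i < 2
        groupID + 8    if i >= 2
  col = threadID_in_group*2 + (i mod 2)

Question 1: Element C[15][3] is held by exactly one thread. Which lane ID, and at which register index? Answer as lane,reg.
r=15⇒gr=7,Rb=1  c=3⇒th=1,odd=1
L=7*4+1=29  i=1*2+1=3

29,3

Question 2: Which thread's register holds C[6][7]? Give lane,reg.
r=6→G=6,rhi=0  c=7→T=3,p=1
L=6*4+3=27  i=0*2+1=1

27,1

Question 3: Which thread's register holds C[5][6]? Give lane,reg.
r: 5->gid=5,r8=0  c: 6->tid=3,i&1=0
L=5*4+3=23  i=0*2+0=0

23,0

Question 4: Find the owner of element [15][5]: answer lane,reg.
r=15→G=7,rhi=1  c=5→T=2,p=1
L=7*4+2=30  i=1*2+1=3

30,3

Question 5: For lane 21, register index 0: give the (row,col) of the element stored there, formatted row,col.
21: G=5,T=1
[0] (5+0,1*2+0) = (5,2)

5,2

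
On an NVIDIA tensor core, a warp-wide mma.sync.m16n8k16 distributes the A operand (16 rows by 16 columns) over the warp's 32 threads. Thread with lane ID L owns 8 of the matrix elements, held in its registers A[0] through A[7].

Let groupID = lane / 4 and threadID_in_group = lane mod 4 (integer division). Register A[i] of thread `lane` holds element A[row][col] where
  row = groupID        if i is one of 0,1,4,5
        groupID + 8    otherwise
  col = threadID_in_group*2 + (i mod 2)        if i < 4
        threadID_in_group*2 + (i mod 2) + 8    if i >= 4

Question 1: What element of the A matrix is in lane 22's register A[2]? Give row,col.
lane 22: G=5 (22/4), T=2 (22%4)
i=2: r=5+8=13, c=2*2+0+0=4

13,4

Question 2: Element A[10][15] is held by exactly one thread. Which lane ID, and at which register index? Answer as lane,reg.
r=10⇒gr=2,Rb=1  c=15⇒Cb=1,th=3,odd=1
L=2*4+3=11  i=1*4+1*2+1=7

11,7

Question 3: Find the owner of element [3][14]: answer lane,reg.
15,4

r: 3->gid=3,r8=0  c: 14->c8=1,tid=3,i&1=0
L=3*4+3=15  i=1*4+0*2+0=4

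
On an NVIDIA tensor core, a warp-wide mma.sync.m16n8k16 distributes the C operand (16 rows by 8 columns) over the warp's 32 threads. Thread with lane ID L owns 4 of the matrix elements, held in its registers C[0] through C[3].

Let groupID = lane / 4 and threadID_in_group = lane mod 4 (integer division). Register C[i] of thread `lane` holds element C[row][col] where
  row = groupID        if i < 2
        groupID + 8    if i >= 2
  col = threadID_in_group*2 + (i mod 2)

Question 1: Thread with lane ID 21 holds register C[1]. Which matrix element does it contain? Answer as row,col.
21: G=5,T=1
[1] (5+0,1*2+1) = (5,3)

5,3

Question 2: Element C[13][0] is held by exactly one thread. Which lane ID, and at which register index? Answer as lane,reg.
r=13⇒gr=5,Rb=1  c=0⇒th=0,odd=0
L=5*4+0=20  i=1*2+0=2

20,2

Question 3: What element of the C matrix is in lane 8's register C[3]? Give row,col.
lane 8->8/4=2, 8 mod 4=0
i=3  r:2+8->10  c:2·0+1->1

10,1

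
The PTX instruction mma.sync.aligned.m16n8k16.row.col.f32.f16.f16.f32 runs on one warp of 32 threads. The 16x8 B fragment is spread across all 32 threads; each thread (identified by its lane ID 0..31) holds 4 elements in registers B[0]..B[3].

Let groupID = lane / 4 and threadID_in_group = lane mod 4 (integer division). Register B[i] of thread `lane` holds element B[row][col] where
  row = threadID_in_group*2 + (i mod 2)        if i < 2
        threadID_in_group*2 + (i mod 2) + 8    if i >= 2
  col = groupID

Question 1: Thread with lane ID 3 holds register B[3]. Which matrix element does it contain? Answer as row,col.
15,0

lane 3->3/4=0, 3 mod 4=3
i=3  r:2·3+1+8->15  c:0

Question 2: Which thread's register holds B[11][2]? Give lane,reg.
9,3

c=2->g=2  r=11->rb=1,t=1,b0=1
L=2*4+1=9  i=1*2+1=3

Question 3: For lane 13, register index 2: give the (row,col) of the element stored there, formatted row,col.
13: grp=3,tig=1
[2] (1*2+0+8,3) = (10,3)

10,3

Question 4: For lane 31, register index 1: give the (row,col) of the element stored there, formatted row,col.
7,7

31: grp=7,tig=3
[1] (3*2+1+0,7) = (7,7)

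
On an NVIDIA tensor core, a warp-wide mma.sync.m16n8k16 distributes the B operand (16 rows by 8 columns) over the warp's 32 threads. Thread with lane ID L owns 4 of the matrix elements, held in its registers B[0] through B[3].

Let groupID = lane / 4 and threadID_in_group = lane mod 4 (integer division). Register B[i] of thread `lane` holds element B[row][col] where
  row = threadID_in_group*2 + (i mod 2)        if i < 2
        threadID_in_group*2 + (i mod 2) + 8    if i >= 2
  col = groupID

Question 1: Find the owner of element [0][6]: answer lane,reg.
24,0

c=6->g=6  r=0->rb=0,t=0,b0=0
L=6*4+0=24  i=0*2+0=0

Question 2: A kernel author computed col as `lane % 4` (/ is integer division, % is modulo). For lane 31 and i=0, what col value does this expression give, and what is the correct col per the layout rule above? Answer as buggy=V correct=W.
`lane % 4`[31,0]⇒3
lane 31: gr=7 (31/4), th=3 (31%4)
i=0: r=3*2+0+0=6, c=gr=7
col: 3 vs 7

buggy=3 correct=7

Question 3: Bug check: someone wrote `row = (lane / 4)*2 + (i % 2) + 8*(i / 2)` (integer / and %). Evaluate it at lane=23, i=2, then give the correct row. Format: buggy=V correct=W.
buggy=18 correct=14

`(lane / 4)*2 + (i % 2) + 8*(i / 2)`[23,2]→18
23: G=5,T=3
[2] (3*2+0+8,5) = (14,5)
row: 18 vs 14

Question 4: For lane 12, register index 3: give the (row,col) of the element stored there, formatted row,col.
9,3

12: gr=3,th=0
[3] (0*2+1+8,3) = (9,3)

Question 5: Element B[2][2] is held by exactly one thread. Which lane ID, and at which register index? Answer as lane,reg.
c=2→G=2  r=2→rhi=0,T=1,p=0
L=2*4+1=9  i=0*2+0=0

9,0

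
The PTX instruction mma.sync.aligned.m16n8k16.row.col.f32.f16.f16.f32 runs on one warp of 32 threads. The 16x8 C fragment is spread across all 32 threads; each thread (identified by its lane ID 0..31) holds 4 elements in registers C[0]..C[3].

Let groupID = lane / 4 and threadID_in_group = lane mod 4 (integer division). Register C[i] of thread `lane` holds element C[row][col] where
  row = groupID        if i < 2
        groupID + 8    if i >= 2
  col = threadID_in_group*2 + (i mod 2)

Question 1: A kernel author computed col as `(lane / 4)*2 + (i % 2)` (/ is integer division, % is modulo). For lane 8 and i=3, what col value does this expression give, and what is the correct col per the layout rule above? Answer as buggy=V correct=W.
buggy=5 correct=1

`(lane / 4)*2 + (i % 2)`[8,3]=>5
8: grp=2,tig=0
[3] (2+8,0*2+1) = (10,1)
col: 5 vs 1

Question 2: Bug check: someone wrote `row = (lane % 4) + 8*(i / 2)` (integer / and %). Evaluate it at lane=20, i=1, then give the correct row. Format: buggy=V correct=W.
buggy=0 correct=5

`(lane % 4) + 8*(i / 2)`[20,1]->0
L=20->g=20>>2=5, t=20&3=0
[1]->row 5+0=5  col 0·2+1=1
row: 0 vs 5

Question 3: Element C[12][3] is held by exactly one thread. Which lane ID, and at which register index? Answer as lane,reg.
17,3

r=12⇒gr=4,Rb=1  c=3⇒th=1,odd=1
L=4*4+1=17  i=1*2+1=3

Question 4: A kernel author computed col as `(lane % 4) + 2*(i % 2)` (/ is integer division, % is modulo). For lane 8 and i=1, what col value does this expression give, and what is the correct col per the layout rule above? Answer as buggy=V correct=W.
buggy=2 correct=1

`(lane % 4) + 2*(i % 2)`[8,1]=>2
8: grp=2,tig=0
[1] (2+0,0*2+1) = (2,1)
col: 2 vs 1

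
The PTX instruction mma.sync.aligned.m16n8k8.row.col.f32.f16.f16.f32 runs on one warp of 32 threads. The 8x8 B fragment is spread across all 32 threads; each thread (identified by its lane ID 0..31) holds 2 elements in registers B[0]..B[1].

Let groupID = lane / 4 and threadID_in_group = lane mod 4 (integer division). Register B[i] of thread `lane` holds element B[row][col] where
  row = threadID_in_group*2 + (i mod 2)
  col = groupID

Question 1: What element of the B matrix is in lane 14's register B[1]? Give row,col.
14: G=3,T=2
[1] (2*2+1,3) = (5,3)

5,3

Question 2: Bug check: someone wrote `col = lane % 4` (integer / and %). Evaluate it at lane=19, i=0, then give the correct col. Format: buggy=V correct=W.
buggy=3 correct=4

`lane % 4`[19,0]⇒3
19: gr=4,th=3
[0] (3*2+0,4) = (6,4)
col: 3 vs 4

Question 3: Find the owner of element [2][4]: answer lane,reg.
c=4→G=4  r=2→T=1,p=0
L=4*4+1=17  i=0=0

17,0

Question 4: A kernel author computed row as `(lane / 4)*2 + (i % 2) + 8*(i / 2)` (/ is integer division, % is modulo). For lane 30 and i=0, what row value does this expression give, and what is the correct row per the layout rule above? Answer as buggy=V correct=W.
buggy=14 correct=4

`(lane / 4)*2 + (i % 2) + 8*(i / 2)`[30,0]=>14
30: grp=7,tig=2
[0] (2*2+0,7) = (4,7)
row: 14 vs 4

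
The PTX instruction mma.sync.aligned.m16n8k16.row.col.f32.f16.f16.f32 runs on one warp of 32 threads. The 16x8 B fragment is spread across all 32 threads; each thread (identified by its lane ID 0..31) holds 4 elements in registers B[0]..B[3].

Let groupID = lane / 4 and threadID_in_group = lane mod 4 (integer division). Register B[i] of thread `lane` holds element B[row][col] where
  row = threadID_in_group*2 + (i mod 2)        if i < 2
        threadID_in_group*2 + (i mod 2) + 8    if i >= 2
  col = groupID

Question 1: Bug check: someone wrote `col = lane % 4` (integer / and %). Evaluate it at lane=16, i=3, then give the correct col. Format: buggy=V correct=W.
`lane % 4`[16,3]->0
L=16->g=16>>2=4, t=16&3=0
[3]->row 0·2+1+8=9  col g=4
col: 0 vs 4

buggy=0 correct=4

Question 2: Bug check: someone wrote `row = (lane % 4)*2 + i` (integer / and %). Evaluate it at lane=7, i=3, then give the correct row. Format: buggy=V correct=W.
buggy=9 correct=15

`(lane % 4)*2 + i`[7,3]=>9
lane 7=>7/4=1, 7 mod 4=3
i=3  r:2·3+1+8=>15  c:1
row: 9 vs 15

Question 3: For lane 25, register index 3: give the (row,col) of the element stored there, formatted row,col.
lane 25->25/4=6, 25 mod 4=1
i=3  r:2·1+1+8->11  c:6

11,6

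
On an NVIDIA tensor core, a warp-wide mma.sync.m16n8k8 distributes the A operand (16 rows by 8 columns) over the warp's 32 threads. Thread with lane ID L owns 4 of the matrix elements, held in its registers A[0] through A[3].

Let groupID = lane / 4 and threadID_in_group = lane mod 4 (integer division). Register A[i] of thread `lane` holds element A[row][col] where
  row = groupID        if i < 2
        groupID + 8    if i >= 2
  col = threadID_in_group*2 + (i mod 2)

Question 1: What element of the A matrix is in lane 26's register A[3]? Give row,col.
lane 26: g=6 (26/4), t=2 (26%4)
i=3: r=6+8=14, c=2*2+1=5

14,5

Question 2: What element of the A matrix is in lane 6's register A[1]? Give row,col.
1,5

lane 6: gr=1 (6/4), th=2 (6%4)
i=1: r=1+0=1, c=2*2+1=5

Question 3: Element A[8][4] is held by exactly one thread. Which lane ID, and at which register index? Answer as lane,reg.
2,2

r=8→G=0,rhi=1  c=4→T=2,p=0
L=0*4+2=2  i=1*2+0=2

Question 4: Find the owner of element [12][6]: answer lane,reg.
19,2

r:12=>grp=4,rB=1  c:6=>tig=3,lo=0
L=4*4+3=19  i=1*2+0=2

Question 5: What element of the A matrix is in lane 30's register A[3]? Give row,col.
L=30⇒gr=30>>2=7, th=30&3=2
[3]⇒row 7+8=15  col 2·2+1=5

15,5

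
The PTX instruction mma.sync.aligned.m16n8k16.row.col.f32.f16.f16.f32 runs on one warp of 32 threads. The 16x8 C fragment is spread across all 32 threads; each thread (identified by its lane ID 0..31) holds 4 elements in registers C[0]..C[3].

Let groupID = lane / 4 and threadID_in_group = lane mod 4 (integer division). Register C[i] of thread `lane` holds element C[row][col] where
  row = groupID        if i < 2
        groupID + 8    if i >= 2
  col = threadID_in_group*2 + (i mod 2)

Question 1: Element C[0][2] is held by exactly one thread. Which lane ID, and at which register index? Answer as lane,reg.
r:0=>grp=0,rB=0  c:2=>tig=1,lo=0
L=0*4+1=1  i=0*2+0=0

1,0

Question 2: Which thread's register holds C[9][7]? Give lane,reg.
r=9→G=1,rhi=1  c=7→T=3,p=1
L=1*4+3=7  i=1*2+1=3

7,3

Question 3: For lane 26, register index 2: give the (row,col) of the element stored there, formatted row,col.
14,4

lane 26->26/4=6, 26 mod 4=2
i=2  r:6+8->14  c:2·2+0->4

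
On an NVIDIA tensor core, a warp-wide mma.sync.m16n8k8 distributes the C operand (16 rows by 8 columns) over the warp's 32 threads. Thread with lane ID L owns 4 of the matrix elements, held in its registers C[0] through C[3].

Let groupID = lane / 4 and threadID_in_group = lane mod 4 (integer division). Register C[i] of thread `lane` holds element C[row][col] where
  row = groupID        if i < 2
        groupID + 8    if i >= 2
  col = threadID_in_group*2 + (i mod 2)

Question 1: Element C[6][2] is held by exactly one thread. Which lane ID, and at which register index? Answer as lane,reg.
r=6⇒gr=6,Rb=0  c=2⇒th=1,odd=0
L=6*4+1=25  i=0*2+0=0

25,0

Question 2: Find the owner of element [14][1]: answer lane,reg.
r=14→G=6,rhi=1  c=1→T=0,p=1
L=6*4+0=24  i=1*2+1=3

24,3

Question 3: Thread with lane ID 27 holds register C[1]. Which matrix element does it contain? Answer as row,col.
6,7

L=27=>grp=27>>2=6, tig=27&3=3
[1]=>row 6+0=6  col 3·2+1=7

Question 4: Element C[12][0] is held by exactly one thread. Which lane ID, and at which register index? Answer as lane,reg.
r=12→G=4,rhi=1  c=0→T=0,p=0
L=4*4+0=16  i=1*2+0=2

16,2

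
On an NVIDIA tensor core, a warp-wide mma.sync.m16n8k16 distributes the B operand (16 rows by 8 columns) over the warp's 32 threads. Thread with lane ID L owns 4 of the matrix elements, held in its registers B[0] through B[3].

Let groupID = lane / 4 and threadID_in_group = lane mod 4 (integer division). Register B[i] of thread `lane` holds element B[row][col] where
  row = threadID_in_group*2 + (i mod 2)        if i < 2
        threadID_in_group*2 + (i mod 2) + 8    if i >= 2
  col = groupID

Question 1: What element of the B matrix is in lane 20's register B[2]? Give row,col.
8,5

lane 20=>20/4=5, 20 mod 4=0
i=2  r:2·0+0+8=>8  c:5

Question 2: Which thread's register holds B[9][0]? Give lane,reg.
c=0→G=0  r=9→rhi=1,T=0,p=1
L=0*4+0=0  i=1*2+1=3

0,3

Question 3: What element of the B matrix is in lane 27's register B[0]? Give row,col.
lane 27: G=6 (27/4), T=3 (27%4)
i=0: r=3*2+0+0=6, c=G=6

6,6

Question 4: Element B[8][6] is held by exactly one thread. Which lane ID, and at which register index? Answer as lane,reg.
24,2

c=6->g=6  r=8->rb=1,t=0,b0=0
L=6*4+0=24  i=1*2+0=2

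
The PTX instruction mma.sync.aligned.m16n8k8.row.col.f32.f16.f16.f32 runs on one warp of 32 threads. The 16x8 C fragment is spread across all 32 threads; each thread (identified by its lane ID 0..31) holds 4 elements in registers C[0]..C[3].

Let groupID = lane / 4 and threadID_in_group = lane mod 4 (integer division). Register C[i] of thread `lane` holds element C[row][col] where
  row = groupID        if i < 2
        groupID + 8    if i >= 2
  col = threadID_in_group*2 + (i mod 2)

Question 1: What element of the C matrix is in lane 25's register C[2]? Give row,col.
lane 25->25/4=6, 25 mod 4=1
i=2  r:6+8->14  c:2·1+0->2

14,2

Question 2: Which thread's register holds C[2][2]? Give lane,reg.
9,0

r=2⇒gr=2,Rb=0  c=2⇒th=1,odd=0
L=2*4+1=9  i=0*2+0=0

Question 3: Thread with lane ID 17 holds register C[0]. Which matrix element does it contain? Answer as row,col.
4,2

17: G=4,T=1
[0] (4+0,1*2+0) = (4,2)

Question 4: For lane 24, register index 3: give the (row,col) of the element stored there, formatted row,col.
L=24⇒gr=24>>2=6, th=24&3=0
[3]⇒row 6+8=14  col 0·2+1=1

14,1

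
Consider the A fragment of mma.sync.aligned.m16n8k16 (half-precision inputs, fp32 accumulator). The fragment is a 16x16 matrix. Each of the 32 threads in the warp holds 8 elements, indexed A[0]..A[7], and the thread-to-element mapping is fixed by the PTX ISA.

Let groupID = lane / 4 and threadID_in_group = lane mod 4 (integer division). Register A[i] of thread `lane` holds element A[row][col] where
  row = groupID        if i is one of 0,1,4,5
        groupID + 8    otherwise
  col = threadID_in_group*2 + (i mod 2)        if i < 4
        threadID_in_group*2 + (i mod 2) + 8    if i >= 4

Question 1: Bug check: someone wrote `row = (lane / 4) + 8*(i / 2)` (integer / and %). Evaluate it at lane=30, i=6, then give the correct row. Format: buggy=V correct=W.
`(lane / 4) + 8*(i / 2)`[30,6]->31
lane 30->30/4=7, 30 mod 4=2
i=6  r:7+8->15  c:2·2+0+8->12
row: 31 vs 15

buggy=31 correct=15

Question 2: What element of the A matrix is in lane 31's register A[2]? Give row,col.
L=31->g=31>>2=7, t=31&3=3
[2]->row 7+8=15  col 3·2+0+0=6

15,6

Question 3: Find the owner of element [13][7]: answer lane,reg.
r=13->g=5,rb=1  c=7->cb=0,t=3,b0=1
L=5*4+3=23  i=0*4+1*2+1=3

23,3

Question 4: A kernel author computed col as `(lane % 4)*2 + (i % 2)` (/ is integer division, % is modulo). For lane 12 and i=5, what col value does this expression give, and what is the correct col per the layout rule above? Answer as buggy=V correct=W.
buggy=1 correct=9

`(lane % 4)*2 + (i % 2)`[12,5]->1
L=12->gid=12>>2=3, tid=12&3=0
[5]->row 3+0=3  col 0·2+1+8=9
col: 1 vs 9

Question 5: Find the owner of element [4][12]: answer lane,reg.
r=4→G=4,rhi=0  c=12→chi=1,T=2,p=0
L=4*4+2=18  i=1*4+0*2+0=4

18,4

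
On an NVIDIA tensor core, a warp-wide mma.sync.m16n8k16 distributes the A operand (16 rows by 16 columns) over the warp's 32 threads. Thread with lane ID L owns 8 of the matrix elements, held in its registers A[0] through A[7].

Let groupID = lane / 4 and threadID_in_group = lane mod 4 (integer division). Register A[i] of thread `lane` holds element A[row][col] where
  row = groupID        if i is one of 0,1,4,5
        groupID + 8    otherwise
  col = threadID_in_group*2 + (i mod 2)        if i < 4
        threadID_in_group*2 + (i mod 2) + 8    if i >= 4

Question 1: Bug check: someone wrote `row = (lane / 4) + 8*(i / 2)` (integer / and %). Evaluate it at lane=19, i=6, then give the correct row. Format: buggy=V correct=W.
`(lane / 4) + 8*(i / 2)`[19,6]=>28
L=19=>grp=19>>2=4, tig=19&3=3
[6]=>row 4+8=12  col 3·2+0+8=14
row: 28 vs 12

buggy=28 correct=12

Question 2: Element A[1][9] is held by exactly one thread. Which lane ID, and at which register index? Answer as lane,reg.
4,5

r: 1->gid=1,r8=0  c: 9->c8=1,tid=0,i&1=1
L=1*4+0=4  i=1*4+0*2+1=5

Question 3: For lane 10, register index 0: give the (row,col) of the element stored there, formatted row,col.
2,4

L=10->gid=10>>2=2, tid=10&3=2
[0]->row 2+0=2  col 2·2+0+0=4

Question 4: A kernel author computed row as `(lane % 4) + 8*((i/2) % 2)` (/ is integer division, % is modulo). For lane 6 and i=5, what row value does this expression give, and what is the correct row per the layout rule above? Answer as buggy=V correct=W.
`(lane % 4) + 8*((i/2) % 2)`[6,5]→2
L=6→G=6>>2=1, T=6&3=2
[5]→row 1+0=1  col 2·2+1+8=13
row: 2 vs 1

buggy=2 correct=1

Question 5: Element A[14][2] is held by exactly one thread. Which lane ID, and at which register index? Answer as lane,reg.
r=14⇒gr=6,Rb=1  c=2⇒Cb=0,th=1,odd=0
L=6*4+1=25  i=0*4+1*2+0=2

25,2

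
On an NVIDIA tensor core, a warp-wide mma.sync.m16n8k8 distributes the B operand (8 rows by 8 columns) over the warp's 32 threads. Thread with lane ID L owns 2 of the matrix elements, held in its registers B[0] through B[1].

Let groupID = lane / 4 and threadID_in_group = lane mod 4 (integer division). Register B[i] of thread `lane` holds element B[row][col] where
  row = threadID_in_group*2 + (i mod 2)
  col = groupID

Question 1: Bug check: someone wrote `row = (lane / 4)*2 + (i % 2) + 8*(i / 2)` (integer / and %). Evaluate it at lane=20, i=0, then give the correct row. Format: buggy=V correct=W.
buggy=10 correct=0

`(lane / 4)*2 + (i % 2) + 8*(i / 2)`[20,0]->10
20: gid=5,tid=0
[0] (0*2+0,5) = (0,5)
row: 10 vs 0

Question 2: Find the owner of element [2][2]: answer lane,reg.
9,0

c:2=>grp=2  r:2=>tig=1,lo=0
L=2*4+1=9  i=0=0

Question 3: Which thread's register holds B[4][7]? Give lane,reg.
c=7⇒gr=7  r=4⇒th=2,odd=0
L=7*4+2=30  i=0=0

30,0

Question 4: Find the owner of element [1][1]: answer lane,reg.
c: 1->gid=1  r: 1->tid=0,i&1=1
L=1*4+0=4  i=1=1

4,1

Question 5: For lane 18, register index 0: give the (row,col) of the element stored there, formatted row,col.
4,4

L=18->gid=18>>2=4, tid=18&3=2
[0]->row 2·2+0=4  col gid=4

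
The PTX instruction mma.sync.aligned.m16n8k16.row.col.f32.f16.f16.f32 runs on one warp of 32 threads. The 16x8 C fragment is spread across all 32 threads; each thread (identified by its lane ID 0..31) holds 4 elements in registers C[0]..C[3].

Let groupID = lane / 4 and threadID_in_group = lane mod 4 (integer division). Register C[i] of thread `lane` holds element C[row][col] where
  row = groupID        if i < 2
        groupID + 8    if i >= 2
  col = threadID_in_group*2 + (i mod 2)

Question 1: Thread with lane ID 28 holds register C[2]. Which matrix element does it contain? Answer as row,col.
15,0

L=28->gid=28>>2=7, tid=28&3=0
[2]->row 7+8=15  col 0·2+0=0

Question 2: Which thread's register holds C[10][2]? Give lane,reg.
r=10→G=2,rhi=1  c=2→T=1,p=0
L=2*4+1=9  i=1*2+0=2

9,2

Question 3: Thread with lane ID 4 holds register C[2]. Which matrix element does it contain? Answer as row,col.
4: gr=1,th=0
[2] (1+8,0*2+0) = (9,0)

9,0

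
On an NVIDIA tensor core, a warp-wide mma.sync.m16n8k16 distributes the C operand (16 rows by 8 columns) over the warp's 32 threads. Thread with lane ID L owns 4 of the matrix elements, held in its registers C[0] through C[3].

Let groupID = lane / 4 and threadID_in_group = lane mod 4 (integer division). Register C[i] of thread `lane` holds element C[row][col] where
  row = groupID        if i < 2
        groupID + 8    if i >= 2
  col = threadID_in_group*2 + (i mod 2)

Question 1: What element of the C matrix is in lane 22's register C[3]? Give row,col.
lane 22: g=5 (22/4), t=2 (22%4)
i=3: r=5+8=13, c=2*2+1=5

13,5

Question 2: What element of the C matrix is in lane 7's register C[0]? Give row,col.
7: G=1,T=3
[0] (1+0,3*2+0) = (1,6)

1,6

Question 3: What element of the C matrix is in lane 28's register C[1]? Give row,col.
lane 28: gr=7 (28/4), th=0 (28%4)
i=1: r=7+0=7, c=0*2+1=1

7,1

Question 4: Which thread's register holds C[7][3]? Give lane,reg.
r=7→G=7,rhi=0  c=3→T=1,p=1
L=7*4+1=29  i=0*2+1=1

29,1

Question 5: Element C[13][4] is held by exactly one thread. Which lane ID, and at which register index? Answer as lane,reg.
22,2

r=13→G=5,rhi=1  c=4→T=2,p=0
L=5*4+2=22  i=1*2+0=2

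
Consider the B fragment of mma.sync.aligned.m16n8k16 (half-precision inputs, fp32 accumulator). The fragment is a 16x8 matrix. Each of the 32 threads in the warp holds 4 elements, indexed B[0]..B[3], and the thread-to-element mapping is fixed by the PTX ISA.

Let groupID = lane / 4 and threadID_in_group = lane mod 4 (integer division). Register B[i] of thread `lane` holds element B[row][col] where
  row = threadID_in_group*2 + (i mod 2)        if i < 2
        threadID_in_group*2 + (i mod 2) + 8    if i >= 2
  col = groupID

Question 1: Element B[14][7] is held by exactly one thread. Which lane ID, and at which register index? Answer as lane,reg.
31,2

c=7→G=7  r=14→rhi=1,T=3,p=0
L=7*4+3=31  i=1*2+0=2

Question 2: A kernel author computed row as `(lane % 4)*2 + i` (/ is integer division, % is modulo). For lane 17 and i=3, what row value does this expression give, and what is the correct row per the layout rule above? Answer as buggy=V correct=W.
buggy=5 correct=11

`(lane % 4)*2 + i`[17,3]⇒5
17: gr=4,th=1
[3] (1*2+1+8,4) = (11,4)
row: 5 vs 11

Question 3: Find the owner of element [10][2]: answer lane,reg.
c=2⇒gr=2  r=10⇒Rb=1,th=1,odd=0
L=2*4+1=9  i=1*2+0=2

9,2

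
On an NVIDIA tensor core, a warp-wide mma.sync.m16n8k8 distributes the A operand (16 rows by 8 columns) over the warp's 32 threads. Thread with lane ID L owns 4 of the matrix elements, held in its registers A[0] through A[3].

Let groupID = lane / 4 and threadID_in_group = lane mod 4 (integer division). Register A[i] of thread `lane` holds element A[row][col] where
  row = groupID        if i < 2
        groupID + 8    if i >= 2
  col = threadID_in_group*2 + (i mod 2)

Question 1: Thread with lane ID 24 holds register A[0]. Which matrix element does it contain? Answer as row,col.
lane 24: grp=6 (24/4), tig=0 (24%4)
i=0: r=6+0=6, c=0*2+0=0

6,0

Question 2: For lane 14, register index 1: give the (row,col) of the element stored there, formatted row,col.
3,5

L=14->gid=14>>2=3, tid=14&3=2
[1]->row 3+0=3  col 2·2+1=5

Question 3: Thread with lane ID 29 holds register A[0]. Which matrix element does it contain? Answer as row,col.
7,2

lane 29: gid=7 (29/4), tid=1 (29%4)
i=0: r=7+0=7, c=1*2+0=2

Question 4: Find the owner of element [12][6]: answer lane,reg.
r=12→G=4,rhi=1  c=6→T=3,p=0
L=4*4+3=19  i=1*2+0=2

19,2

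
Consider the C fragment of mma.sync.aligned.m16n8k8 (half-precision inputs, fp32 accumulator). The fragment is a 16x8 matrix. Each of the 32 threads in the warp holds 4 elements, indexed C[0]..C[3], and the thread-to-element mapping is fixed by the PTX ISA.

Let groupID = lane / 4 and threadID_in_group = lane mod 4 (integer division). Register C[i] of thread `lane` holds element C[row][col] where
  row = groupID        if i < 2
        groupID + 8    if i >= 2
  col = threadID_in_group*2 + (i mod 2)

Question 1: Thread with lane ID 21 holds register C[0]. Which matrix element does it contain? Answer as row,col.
5,2

21: grp=5,tig=1
[0] (5+0,1*2+0) = (5,2)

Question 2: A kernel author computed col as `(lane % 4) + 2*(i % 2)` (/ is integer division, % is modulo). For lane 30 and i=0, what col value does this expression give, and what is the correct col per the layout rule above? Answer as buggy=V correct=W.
`(lane % 4) + 2*(i % 2)`[30,0]->2
lane 30->30/4=7, 30 mod 4=2
i=0  r:7+0->7  c:2·2+0->4
col: 2 vs 4

buggy=2 correct=4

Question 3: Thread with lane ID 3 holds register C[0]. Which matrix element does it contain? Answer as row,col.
lane 3: g=0 (3/4), t=3 (3%4)
i=0: r=0+0=0, c=3*2+0=6

0,6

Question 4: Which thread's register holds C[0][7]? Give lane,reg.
r=0->g=0,rb=0  c=7->t=3,b0=1
L=0*4+3=3  i=0*2+1=1

3,1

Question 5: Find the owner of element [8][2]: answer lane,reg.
r: 8->gid=0,r8=1  c: 2->tid=1,i&1=0
L=0*4+1=1  i=1*2+0=2

1,2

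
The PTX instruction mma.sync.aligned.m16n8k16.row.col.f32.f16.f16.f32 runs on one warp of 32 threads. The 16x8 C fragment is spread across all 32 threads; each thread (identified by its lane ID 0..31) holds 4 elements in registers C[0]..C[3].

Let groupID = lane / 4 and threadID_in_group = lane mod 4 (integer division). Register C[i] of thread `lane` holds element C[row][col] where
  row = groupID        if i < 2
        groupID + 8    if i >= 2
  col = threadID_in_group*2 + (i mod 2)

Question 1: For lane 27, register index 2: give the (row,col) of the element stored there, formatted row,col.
14,6

lane 27⇒27/4=6, 27 mod 4=3
i=2  r:6+8⇒14  c:2·3+0⇒6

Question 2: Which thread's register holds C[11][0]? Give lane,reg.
12,2

r: 11->gid=3,r8=1  c: 0->tid=0,i&1=0
L=3*4+0=12  i=1*2+0=2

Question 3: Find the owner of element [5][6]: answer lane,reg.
r: 5->gid=5,r8=0  c: 6->tid=3,i&1=0
L=5*4+3=23  i=0*2+0=0

23,0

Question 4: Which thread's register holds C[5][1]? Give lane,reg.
r=5→G=5,rhi=0  c=1→T=0,p=1
L=5*4+0=20  i=0*2+1=1

20,1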